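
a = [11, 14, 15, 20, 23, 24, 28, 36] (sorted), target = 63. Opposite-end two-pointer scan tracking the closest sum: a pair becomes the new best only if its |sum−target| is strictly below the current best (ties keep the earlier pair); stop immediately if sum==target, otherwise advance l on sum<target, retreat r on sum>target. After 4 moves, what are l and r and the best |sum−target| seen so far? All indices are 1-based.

l=1 r=8: 11+36=47 d=16 *, l++
l=2 r=8: 14+36=50 d=13 *, l++
l=3 r=8: 15+36=51 d=12 *, l++
l=4 r=8: 20+36=56 d=7 *, l++

l=5, r=8, best |Δ|=7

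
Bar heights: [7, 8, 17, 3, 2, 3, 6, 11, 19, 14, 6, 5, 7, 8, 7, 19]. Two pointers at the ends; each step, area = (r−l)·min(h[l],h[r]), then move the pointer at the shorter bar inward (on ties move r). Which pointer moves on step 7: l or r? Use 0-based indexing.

l

l=0 r=15: min(7,19)*15=105 best=105 *, l++
l=1 r=15: min(8,19)*14=112 best=112 *, l++
l=2 r=15: min(17,19)*13=221 best=221 *, l++
l=3 r=15: min(3,19)*12=36 best=221, l++
l=4 r=15: min(2,19)*11=22 best=221, l++
l=5 r=15: min(3,19)*10=30 best=221, l++
l=6 r=15: min(6,19)*9=54 best=221, l++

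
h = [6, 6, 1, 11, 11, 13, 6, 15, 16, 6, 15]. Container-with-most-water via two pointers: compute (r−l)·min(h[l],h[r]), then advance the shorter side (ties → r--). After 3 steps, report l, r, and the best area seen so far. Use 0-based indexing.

[0,10] min(6,15)*10=60 best=60 * → l++
[1,10] min(6,15)*9=54 best=60 → l++
[2,10] min(1,15)*8=8 best=60 → l++

l=3, r=10, best area=60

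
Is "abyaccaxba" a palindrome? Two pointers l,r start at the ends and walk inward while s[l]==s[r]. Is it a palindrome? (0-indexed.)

not a palindrome (mismatch at 2,7)

[0,9] 'a'=='a' → l++,r--
[1,8] 'b'=='b' → l++,r--
[2,7] 'y'!='x' → stop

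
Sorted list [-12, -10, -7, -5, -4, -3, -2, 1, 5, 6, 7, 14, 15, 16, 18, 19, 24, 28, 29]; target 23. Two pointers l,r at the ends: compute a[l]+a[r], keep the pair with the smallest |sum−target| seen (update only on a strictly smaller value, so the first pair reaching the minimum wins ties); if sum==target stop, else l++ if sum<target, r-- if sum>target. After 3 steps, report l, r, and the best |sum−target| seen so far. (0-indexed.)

l=0 r=18: -12+29=17 d=6 *, l++
l=1 r=18: -10+29=19 d=4 *, l++
l=2 r=18: -7+29=22 d=1 *, l++

l=3, r=18, best |Δ|=1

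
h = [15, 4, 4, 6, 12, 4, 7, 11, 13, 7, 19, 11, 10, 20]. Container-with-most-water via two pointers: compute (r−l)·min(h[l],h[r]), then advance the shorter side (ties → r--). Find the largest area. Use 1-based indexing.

[1,14] min(15,20)*13=195 best=195 * → l++
[2,14] min(4,20)*12=48 best=195 → l++
[3,14] min(4,20)*11=44 best=195 → l++
[4,14] min(6,20)*10=60 best=195 → l++
[5,14] min(12,20)*9=108 best=195 → l++
[6,14] min(4,20)*8=32 best=195 → l++
[7,14] min(7,20)*7=49 best=195 → l++
[8,14] min(11,20)*6=66 best=195 → l++
[9,14] min(13,20)*5=65 best=195 → l++
[10,14] min(7,20)*4=28 best=195 → l++
[11,14] min(19,20)*3=57 best=195 → l++
[12,14] min(11,20)*2=22 best=195 → l++
[13,14] min(10,20)*1=10 best=195 → l++

max area = 195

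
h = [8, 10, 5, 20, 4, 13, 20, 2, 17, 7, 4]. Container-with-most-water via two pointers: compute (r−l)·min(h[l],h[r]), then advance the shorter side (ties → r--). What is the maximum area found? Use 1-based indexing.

l=1 r=11: min(8,4)*10=40 best=40 *, r--
l=1 r=10: min(8,7)*9=63 best=63 *, r--
l=1 r=9: min(8,17)*8=64 best=64 *, l++
l=2 r=9: min(10,17)*7=70 best=70 *, l++
l=3 r=9: min(5,17)*6=30 best=70, l++
l=4 r=9: min(20,17)*5=85 best=85 *, r--
l=4 r=8: min(20,2)*4=8 best=85, r--
l=4 r=7: min(20,20)*3=60 best=85, r--
l=4 r=6: min(20,13)*2=26 best=85, r--
l=4 r=5: min(20,4)*1=4 best=85, r--

max area = 85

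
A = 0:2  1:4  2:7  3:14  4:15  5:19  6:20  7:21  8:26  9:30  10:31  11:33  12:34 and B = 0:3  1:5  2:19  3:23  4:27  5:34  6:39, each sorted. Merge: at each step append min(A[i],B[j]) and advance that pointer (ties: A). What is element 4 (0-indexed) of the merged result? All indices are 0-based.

merged[4] = 7

i=0 j=0: A[i]=2<=B[j]=3 take 2, i++
i=1 j=0: A[i]=4>B[j]=3 take 3, j++
i=1 j=1: A[i]=4<=B[j]=5 take 4, i++
i=2 j=1: A[i]=7>B[j]=5 take 5, j++
i=2 j=2: A[i]=7<=B[j]=19 take 7, i++
i=3 j=2: A[i]=14<=B[j]=19 take 14, i++
i=4 j=2: A[i]=15<=B[j]=19 take 15, i++
i=5 j=2: A[i]=19<=B[j]=19 take 19, i++
i=6 j=2: A[i]=20>B[j]=19 take 19, j++
i=6 j=3: A[i]=20<=B[j]=23 take 20, i++
i=7 j=3: A[i]=21<=B[j]=23 take 21, i++
i=8 j=3: A[i]=26>B[j]=23 take 23, j++
i=8 j=4: A[i]=26<=B[j]=27 take 26, i++
i=9 j=4: A[i]=30>B[j]=27 take 27, j++
i=9 j=5: A[i]=30<=B[j]=34 take 30, i++
i=10 j=5: A[i]=31<=B[j]=34 take 31, i++
i=11 j=5: A[i]=33<=B[j]=34 take 33, i++
i=12 j=5: A[i]=34<=B[j]=34 take 34, i++
i=13 j=5: A done, take B[j]=34, j++
i=13 j=6: A done, take B[j]=39, j++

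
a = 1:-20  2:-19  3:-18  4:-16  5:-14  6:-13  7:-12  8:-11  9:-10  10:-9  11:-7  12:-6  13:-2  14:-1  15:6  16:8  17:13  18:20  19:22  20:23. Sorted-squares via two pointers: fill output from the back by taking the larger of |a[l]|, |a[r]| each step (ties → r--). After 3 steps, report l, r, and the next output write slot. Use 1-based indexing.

l=1 r=20: |-20|<=|23| out[20]=529, r--
l=1 r=19: |-20|<=|22| out[19]=484, r--
l=1 r=18: |-20|<=|20| out[18]=400, r--

l=1, r=17, next write slot=17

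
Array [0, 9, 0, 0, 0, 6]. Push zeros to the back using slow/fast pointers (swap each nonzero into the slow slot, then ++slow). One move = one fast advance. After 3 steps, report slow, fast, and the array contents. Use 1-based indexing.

slow=2, fast=4, a=[9, 0, 0, 0, 0, 6]

(s=1,f=1) a[fast]=0 → fast++
(s=1,f=2) a[fast]=9≠0 swap→a[1]=9 → slow++,fast++
(s=2,f=3) a[fast]=0 → fast++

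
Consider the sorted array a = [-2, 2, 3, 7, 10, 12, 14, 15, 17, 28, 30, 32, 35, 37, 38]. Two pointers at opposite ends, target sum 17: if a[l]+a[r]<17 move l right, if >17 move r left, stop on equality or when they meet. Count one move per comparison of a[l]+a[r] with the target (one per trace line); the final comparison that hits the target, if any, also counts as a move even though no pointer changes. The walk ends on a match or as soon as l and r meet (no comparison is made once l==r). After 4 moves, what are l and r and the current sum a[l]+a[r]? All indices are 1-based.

l=1, r=11, sum=28

l=1 r=15: -2+38=36 >17, r--
l=1 r=14: -2+37=35 >17, r--
l=1 r=13: -2+35=33 >17, r--
l=1 r=12: -2+32=30 >17, r--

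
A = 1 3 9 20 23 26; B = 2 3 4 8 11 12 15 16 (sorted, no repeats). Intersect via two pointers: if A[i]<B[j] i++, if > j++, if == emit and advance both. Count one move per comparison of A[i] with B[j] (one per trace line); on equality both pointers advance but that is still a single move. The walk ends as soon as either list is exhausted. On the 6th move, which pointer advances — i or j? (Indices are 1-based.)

i

[i=1,j=1] 1<2 → i++
[i=2,j=1] 3>2 → j++
[i=2,j=2] 3==3 emit → i++,j++
[i=3,j=3] 9>4 → j++
[i=3,j=4] 9>8 → j++
[i=3,j=5] 9<11 → i++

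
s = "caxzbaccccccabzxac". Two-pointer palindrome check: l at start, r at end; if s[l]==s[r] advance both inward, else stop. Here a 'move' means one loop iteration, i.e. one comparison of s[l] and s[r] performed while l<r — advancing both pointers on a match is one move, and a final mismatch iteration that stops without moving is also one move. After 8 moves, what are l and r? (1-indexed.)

l=1 r=18: 'c'=='c', l++,r--
l=2 r=17: 'a'=='a', l++,r--
l=3 r=16: 'x'=='x', l++,r--
l=4 r=15: 'z'=='z', l++,r--
l=5 r=14: 'b'=='b', l++,r--
l=6 r=13: 'a'=='a', l++,r--
l=7 r=12: 'c'=='c', l++,r--
l=8 r=11: 'c'=='c', l++,r--

l=9, r=10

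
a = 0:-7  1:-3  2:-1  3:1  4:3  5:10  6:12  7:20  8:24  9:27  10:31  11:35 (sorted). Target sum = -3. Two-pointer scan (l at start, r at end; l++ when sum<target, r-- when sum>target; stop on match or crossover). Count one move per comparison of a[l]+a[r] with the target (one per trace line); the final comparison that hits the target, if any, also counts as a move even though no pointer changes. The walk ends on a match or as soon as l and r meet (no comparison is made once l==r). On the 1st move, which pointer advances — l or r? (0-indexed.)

r

l=0 r=11: -7+35=28 >-3, r--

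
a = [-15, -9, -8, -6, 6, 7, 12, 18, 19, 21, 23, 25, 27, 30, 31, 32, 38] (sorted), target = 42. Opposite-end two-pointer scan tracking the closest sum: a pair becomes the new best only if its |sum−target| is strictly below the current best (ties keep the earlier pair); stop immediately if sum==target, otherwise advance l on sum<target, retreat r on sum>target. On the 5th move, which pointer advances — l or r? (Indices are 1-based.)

[1,17] -15+38=23 d=19 * → l++
[2,17] -9+38=29 d=13 * → l++
[3,17] -8+38=30 d=12 * → l++
[4,17] -6+38=32 d=10 * → l++
[5,17] 6+38=44 d=2 * → r--

r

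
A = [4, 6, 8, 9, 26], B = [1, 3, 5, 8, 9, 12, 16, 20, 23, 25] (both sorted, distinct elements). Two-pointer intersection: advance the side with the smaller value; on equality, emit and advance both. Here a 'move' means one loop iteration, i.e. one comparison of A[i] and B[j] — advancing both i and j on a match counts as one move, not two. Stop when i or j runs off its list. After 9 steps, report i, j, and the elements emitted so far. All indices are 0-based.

[i=0,j=0] 4>1 → j++
[i=0,j=1] 4>3 → j++
[i=0,j=2] 4<5 → i++
[i=1,j=2] 6>5 → j++
[i=1,j=3] 6<8 → i++
[i=2,j=3] 8==8 emit → i++,j++
[i=3,j=4] 9==9 emit → i++,j++
[i=4,j=5] 26>12 → j++
[i=4,j=6] 26>16 → j++

i=4, j=7, emitted=[8, 9]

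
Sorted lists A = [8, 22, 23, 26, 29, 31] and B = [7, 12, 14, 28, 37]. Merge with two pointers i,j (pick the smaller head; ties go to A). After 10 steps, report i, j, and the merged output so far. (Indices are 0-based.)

i=6, j=4, merged so far=[7, 8, 12, 14, 22, 23, 26, 28, 29, 31]

[i=0,j=0] A[i]=8>B[j]=7 take 7 → j++
[i=0,j=1] A[i]=8<=B[j]=12 take 8 → i++
[i=1,j=1] A[i]=22>B[j]=12 take 12 → j++
[i=1,j=2] A[i]=22>B[j]=14 take 14 → j++
[i=1,j=3] A[i]=22<=B[j]=28 take 22 → i++
[i=2,j=3] A[i]=23<=B[j]=28 take 23 → i++
[i=3,j=3] A[i]=26<=B[j]=28 take 26 → i++
[i=4,j=3] A[i]=29>B[j]=28 take 28 → j++
[i=4,j=4] A[i]=29<=B[j]=37 take 29 → i++
[i=5,j=4] A[i]=31<=B[j]=37 take 31 → i++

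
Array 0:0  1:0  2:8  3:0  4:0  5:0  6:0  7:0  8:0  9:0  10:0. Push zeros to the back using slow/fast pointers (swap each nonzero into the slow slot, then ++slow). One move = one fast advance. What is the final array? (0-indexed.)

[8, 0, 0, 0, 0, 0, 0, 0, 0, 0, 0]

(s=0,f=0) a[fast]=0 → fast++
(s=0,f=1) a[fast]=0 → fast++
(s=0,f=2) a[fast]=8≠0 swap→a[0]=8 → slow++,fast++
(s=1,f=3) a[fast]=0 → fast++
(s=1,f=4) a[fast]=0 → fast++
(s=1,f=5) a[fast]=0 → fast++
(s=1,f=6) a[fast]=0 → fast++
(s=1,f=7) a[fast]=0 → fast++
(s=1,f=8) a[fast]=0 → fast++
(s=1,f=9) a[fast]=0 → fast++
(s=1,f=10) a[fast]=0 → fast++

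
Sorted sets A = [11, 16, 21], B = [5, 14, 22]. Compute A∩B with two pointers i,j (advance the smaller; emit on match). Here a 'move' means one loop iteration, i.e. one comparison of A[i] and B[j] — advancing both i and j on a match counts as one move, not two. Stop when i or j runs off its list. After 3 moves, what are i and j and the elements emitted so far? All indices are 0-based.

i=1, j=2, emitted=[]

[i=0,j=0] 11>5 → j++
[i=0,j=1] 11<14 → i++
[i=1,j=1] 16>14 → j++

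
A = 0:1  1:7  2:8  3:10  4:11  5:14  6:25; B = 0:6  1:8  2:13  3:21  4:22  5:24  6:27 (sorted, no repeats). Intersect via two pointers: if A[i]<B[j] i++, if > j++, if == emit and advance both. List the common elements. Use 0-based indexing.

i=0 j=0: 1<6, i++
i=1 j=0: 7>6, j++
i=1 j=1: 7<8, i++
i=2 j=1: 8==8 emit, i++,j++
i=3 j=2: 10<13, i++
i=4 j=2: 11<13, i++
i=5 j=2: 14>13, j++
i=5 j=3: 14<21, i++
i=6 j=3: 25>21, j++
i=6 j=4: 25>22, j++
i=6 j=5: 25>24, j++
i=6 j=6: 25<27, i++

intersection = [8]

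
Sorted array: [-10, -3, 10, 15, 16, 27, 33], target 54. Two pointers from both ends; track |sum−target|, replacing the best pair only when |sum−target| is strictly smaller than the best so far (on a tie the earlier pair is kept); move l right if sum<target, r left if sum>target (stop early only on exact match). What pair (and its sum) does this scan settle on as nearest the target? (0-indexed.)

[0,6] -10+33=23 d=31 * → l++
[1,6] -3+33=30 d=24 * → l++
[2,6] 10+33=43 d=11 * → l++
[3,6] 15+33=48 d=6 * → l++
[4,6] 16+33=49 d=5 * → l++
[5,6] 27+33=60 d=6 → r--

pair (16, 33) with sum 49 (|Δ|=5)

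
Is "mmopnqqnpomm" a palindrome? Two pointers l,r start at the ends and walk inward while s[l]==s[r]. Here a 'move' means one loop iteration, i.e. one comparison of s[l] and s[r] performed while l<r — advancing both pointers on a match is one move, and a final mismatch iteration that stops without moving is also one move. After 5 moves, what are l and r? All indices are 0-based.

[0,11] 'm'=='m' → l++,r--
[1,10] 'm'=='m' → l++,r--
[2,9] 'o'=='o' → l++,r--
[3,8] 'p'=='p' → l++,r--
[4,7] 'n'=='n' → l++,r--

l=5, r=6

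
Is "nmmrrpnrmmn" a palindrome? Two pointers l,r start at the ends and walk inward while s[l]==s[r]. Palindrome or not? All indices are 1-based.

l=1 r=11: 'n'=='n', l++,r--
l=2 r=10: 'm'=='m', l++,r--
l=3 r=9: 'm'=='m', l++,r--
l=4 r=8: 'r'=='r', l++,r--
l=5 r=7: 'r'!='n', stop

not a palindrome (mismatch at 5,7)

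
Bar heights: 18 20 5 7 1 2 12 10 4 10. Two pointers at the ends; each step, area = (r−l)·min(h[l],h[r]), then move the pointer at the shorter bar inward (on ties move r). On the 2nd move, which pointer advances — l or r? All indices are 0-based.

r

l=0 r=9: min(18,10)*9=90 best=90 *, r--
l=0 r=8: min(18,4)*8=32 best=90, r--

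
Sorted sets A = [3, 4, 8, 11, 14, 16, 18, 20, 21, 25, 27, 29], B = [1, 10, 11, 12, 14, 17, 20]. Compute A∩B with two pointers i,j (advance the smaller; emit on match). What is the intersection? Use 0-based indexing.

intersection = [11, 14, 20]

[i=0,j=0] 3>1 → j++
[i=0,j=1] 3<10 → i++
[i=1,j=1] 4<10 → i++
[i=2,j=1] 8<10 → i++
[i=3,j=1] 11>10 → j++
[i=3,j=2] 11==11 emit → i++,j++
[i=4,j=3] 14>12 → j++
[i=4,j=4] 14==14 emit → i++,j++
[i=5,j=5] 16<17 → i++
[i=6,j=5] 18>17 → j++
[i=6,j=6] 18<20 → i++
[i=7,j=6] 20==20 emit → i++,j++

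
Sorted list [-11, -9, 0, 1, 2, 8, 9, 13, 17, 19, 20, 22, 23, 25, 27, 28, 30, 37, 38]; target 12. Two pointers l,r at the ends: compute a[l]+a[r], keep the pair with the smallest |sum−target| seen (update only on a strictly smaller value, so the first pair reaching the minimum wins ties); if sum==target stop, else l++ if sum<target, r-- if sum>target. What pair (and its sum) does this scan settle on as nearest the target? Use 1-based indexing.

pair (-11, 23) with sum 12 (|Δ|=0)

l=1 r=19: -11+38=27 d=15 *, r--
l=1 r=18: -11+37=26 d=14 *, r--
l=1 r=17: -11+30=19 d=7 *, r--
l=1 r=16: -11+28=17 d=5 *, r--
l=1 r=15: -11+27=16 d=4 *, r--
l=1 r=14: -11+25=14 d=2 *, r--
l=1 r=13: -11+23=12 d=0 *, stop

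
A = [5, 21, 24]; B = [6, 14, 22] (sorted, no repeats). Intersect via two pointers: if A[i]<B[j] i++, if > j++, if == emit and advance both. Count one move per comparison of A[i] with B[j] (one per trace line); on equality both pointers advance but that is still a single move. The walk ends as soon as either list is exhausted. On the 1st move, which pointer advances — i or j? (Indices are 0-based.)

i=0 j=0: 5<6, i++

i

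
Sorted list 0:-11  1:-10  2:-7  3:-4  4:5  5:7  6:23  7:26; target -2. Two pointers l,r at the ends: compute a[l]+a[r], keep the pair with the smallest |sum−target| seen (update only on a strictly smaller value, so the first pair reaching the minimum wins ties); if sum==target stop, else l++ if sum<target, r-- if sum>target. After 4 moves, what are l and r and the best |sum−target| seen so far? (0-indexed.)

l=2, r=5, best |Δ|=1

[0,7] -11+26=15 d=17 * → r--
[0,6] -11+23=12 d=14 * → r--
[0,5] -11+7=-4 d=2 * → l++
[1,5] -10+7=-3 d=1 * → l++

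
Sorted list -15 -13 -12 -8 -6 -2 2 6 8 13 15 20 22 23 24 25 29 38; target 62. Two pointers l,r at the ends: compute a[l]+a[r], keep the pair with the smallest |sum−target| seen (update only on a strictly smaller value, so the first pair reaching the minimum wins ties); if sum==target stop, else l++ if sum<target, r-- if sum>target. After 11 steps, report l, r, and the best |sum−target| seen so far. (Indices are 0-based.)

l=11, r=17, best |Δ|=9

l=0 r=17: -15+38=23 d=39 *, l++
l=1 r=17: -13+38=25 d=37 *, l++
l=2 r=17: -12+38=26 d=36 *, l++
l=3 r=17: -8+38=30 d=32 *, l++
l=4 r=17: -6+38=32 d=30 *, l++
l=5 r=17: -2+38=36 d=26 *, l++
l=6 r=17: 2+38=40 d=22 *, l++
l=7 r=17: 6+38=44 d=18 *, l++
l=8 r=17: 8+38=46 d=16 *, l++
l=9 r=17: 13+38=51 d=11 *, l++
l=10 r=17: 15+38=53 d=9 *, l++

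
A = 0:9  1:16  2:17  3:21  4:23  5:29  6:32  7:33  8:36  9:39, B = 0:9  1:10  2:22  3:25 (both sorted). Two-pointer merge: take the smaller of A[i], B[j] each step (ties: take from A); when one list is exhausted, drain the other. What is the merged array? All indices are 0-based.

[9, 9, 10, 16, 17, 21, 22, 23, 25, 29, 32, 33, 36, 39]

i=0 j=0: A[i]=9<=B[j]=9 take 9, i++
i=1 j=0: A[i]=16>B[j]=9 take 9, j++
i=1 j=1: A[i]=16>B[j]=10 take 10, j++
i=1 j=2: A[i]=16<=B[j]=22 take 16, i++
i=2 j=2: A[i]=17<=B[j]=22 take 17, i++
i=3 j=2: A[i]=21<=B[j]=22 take 21, i++
i=4 j=2: A[i]=23>B[j]=22 take 22, j++
i=4 j=3: A[i]=23<=B[j]=25 take 23, i++
i=5 j=3: A[i]=29>B[j]=25 take 25, j++
i=5 j=4: B done, take A[i]=29, i++
i=6 j=4: B done, take A[i]=32, i++
i=7 j=4: B done, take A[i]=33, i++
i=8 j=4: B done, take A[i]=36, i++
i=9 j=4: B done, take A[i]=39, i++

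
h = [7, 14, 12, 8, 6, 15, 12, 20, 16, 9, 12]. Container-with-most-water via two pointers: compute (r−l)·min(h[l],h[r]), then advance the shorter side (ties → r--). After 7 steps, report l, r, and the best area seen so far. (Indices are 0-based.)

l=0 r=10: min(7,12)*10=70 best=70 *, l++
l=1 r=10: min(14,12)*9=108 best=108 *, r--
l=1 r=9: min(14,9)*8=72 best=108, r--
l=1 r=8: min(14,16)*7=98 best=108, l++
l=2 r=8: min(12,16)*6=72 best=108, l++
l=3 r=8: min(8,16)*5=40 best=108, l++
l=4 r=8: min(6,16)*4=24 best=108, l++

l=5, r=8, best area=108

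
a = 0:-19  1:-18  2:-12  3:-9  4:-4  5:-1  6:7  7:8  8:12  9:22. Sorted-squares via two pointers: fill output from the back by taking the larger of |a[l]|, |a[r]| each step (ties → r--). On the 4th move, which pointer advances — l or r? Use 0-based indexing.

l=0 r=9: |-19|<=|22| out[9]=484, r--
l=0 r=8: |-19|>|12| out[8]=361, l++
l=1 r=8: |-18|>|12| out[7]=324, l++
l=2 r=8: |-12|<=|12| out[6]=144, r--

r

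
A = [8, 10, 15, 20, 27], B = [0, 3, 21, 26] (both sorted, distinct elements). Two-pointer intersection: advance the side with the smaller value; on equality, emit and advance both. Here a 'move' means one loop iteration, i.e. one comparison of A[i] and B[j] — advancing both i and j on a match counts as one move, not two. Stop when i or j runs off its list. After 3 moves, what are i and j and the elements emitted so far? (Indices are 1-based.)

i=1 j=1: 8>0, j++
i=1 j=2: 8>3, j++
i=1 j=3: 8<21, i++

i=2, j=3, emitted=[]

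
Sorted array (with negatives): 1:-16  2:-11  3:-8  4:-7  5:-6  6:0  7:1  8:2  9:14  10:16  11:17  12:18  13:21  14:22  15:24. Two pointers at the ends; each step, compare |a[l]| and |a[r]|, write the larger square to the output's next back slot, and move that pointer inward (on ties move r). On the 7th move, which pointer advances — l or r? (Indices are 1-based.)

[1,15] |-16|<=|24| out[15]=576 → r--
[1,14] |-16|<=|22| out[14]=484 → r--
[1,13] |-16|<=|21| out[13]=441 → r--
[1,12] |-16|<=|18| out[12]=324 → r--
[1,11] |-16|<=|17| out[11]=289 → r--
[1,10] |-16|<=|16| out[10]=256 → r--
[1,9] |-16|>|14| out[9]=256 → l++

l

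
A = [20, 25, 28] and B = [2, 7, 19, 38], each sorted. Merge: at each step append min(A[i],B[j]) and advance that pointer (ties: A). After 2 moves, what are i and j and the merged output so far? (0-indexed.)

i=0 j=0: A[i]=20>B[j]=2 take 2, j++
i=0 j=1: A[i]=20>B[j]=7 take 7, j++

i=0, j=2, merged so far=[2, 7]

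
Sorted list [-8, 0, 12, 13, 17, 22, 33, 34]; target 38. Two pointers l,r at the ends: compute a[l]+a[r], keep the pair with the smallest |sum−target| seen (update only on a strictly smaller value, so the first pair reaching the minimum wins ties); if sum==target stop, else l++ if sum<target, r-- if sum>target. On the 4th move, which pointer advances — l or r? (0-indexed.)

l=0 r=7: -8+34=26 d=12 *, l++
l=1 r=7: 0+34=34 d=4 *, l++
l=2 r=7: 12+34=46 d=8, r--
l=2 r=6: 12+33=45 d=7, r--

r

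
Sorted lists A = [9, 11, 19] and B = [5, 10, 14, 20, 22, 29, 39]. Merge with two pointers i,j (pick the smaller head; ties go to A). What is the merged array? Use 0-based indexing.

[i=0,j=0] A[i]=9>B[j]=5 take 5 → j++
[i=0,j=1] A[i]=9<=B[j]=10 take 9 → i++
[i=1,j=1] A[i]=11>B[j]=10 take 10 → j++
[i=1,j=2] A[i]=11<=B[j]=14 take 11 → i++
[i=2,j=2] A[i]=19>B[j]=14 take 14 → j++
[i=2,j=3] A[i]=19<=B[j]=20 take 19 → i++
[i=3,j=3] A done, take B[j]=20 → j++
[i=3,j=4] A done, take B[j]=22 → j++
[i=3,j=5] A done, take B[j]=29 → j++
[i=3,j=6] A done, take B[j]=39 → j++

[5, 9, 10, 11, 14, 19, 20, 22, 29, 39]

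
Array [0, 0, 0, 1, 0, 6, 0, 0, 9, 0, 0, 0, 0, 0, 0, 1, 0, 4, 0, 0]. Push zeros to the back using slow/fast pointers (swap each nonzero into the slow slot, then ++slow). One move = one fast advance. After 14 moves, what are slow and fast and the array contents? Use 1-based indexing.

slow=4, fast=15, a=[1, 6, 9, 0, 0, 0, 0, 0, 0, 0, 0, 0, 0, 0, 0, 1, 0, 4, 0, 0]

(s=1,f=1) a[fast]=0 → fast++
(s=1,f=2) a[fast]=0 → fast++
(s=1,f=3) a[fast]=0 → fast++
(s=1,f=4) a[fast]=1≠0 swap→a[1]=1 → slow++,fast++
(s=2,f=5) a[fast]=0 → fast++
(s=2,f=6) a[fast]=6≠0 swap→a[2]=6 → slow++,fast++
(s=3,f=7) a[fast]=0 → fast++
(s=3,f=8) a[fast]=0 → fast++
(s=3,f=9) a[fast]=9≠0 swap→a[3]=9 → slow++,fast++
(s=4,f=10) a[fast]=0 → fast++
(s=4,f=11) a[fast]=0 → fast++
(s=4,f=12) a[fast]=0 → fast++
(s=4,f=13) a[fast]=0 → fast++
(s=4,f=14) a[fast]=0 → fast++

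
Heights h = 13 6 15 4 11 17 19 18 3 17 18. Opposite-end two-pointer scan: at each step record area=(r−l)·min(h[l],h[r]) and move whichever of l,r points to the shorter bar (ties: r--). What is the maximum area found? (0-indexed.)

max area = 130

[0,10] min(13,18)*10=130 best=130 * → l++
[1,10] min(6,18)*9=54 best=130 → l++
[2,10] min(15,18)*8=120 best=130 → l++
[3,10] min(4,18)*7=28 best=130 → l++
[4,10] min(11,18)*6=66 best=130 → l++
[5,10] min(17,18)*5=85 best=130 → l++
[6,10] min(19,18)*4=72 best=130 → r--
[6,9] min(19,17)*3=51 best=130 → r--
[6,8] min(19,3)*2=6 best=130 → r--
[6,7] min(19,18)*1=18 best=130 → r--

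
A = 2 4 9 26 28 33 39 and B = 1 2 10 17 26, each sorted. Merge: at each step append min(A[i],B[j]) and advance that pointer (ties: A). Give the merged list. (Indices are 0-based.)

[1, 2, 2, 4, 9, 10, 17, 26, 26, 28, 33, 39]

[i=0,j=0] A[i]=2>B[j]=1 take 1 → j++
[i=0,j=1] A[i]=2<=B[j]=2 take 2 → i++
[i=1,j=1] A[i]=4>B[j]=2 take 2 → j++
[i=1,j=2] A[i]=4<=B[j]=10 take 4 → i++
[i=2,j=2] A[i]=9<=B[j]=10 take 9 → i++
[i=3,j=2] A[i]=26>B[j]=10 take 10 → j++
[i=3,j=3] A[i]=26>B[j]=17 take 17 → j++
[i=3,j=4] A[i]=26<=B[j]=26 take 26 → i++
[i=4,j=4] A[i]=28>B[j]=26 take 26 → j++
[i=4,j=5] B done, take A[i]=28 → i++
[i=5,j=5] B done, take A[i]=33 → i++
[i=6,j=5] B done, take A[i]=39 → i++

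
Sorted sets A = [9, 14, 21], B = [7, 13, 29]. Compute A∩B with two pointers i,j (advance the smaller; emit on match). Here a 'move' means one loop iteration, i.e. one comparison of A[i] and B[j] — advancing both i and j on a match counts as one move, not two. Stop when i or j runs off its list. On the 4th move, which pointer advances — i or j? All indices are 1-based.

i=1 j=1: 9>7, j++
i=1 j=2: 9<13, i++
i=2 j=2: 14>13, j++
i=2 j=3: 14<29, i++

i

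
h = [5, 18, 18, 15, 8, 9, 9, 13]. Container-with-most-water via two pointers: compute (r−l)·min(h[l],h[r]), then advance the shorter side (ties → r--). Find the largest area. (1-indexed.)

max area = 78

[1,8] min(5,13)*7=35 best=35 * → l++
[2,8] min(18,13)*6=78 best=78 * → r--
[2,7] min(18,9)*5=45 best=78 → r--
[2,6] min(18,9)*4=36 best=78 → r--
[2,5] min(18,8)*3=24 best=78 → r--
[2,4] min(18,15)*2=30 best=78 → r--
[2,3] min(18,18)*1=18 best=78 → r--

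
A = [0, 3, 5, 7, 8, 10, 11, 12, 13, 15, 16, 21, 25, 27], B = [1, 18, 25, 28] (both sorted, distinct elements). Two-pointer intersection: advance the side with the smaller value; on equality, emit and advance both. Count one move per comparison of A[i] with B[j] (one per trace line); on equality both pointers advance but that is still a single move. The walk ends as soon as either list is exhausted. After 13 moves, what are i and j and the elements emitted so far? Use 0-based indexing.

[i=0,j=0] 0<1 → i++
[i=1,j=0] 3>1 → j++
[i=1,j=1] 3<18 → i++
[i=2,j=1] 5<18 → i++
[i=3,j=1] 7<18 → i++
[i=4,j=1] 8<18 → i++
[i=5,j=1] 10<18 → i++
[i=6,j=1] 11<18 → i++
[i=7,j=1] 12<18 → i++
[i=8,j=1] 13<18 → i++
[i=9,j=1] 15<18 → i++
[i=10,j=1] 16<18 → i++
[i=11,j=1] 21>18 → j++

i=11, j=2, emitted=[]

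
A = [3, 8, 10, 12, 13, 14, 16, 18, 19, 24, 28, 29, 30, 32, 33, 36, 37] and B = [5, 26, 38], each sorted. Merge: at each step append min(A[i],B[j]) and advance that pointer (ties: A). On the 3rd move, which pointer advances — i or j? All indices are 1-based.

i=1 j=1: A[i]=3<=B[j]=5 take 3, i++
i=2 j=1: A[i]=8>B[j]=5 take 5, j++
i=2 j=2: A[i]=8<=B[j]=26 take 8, i++

i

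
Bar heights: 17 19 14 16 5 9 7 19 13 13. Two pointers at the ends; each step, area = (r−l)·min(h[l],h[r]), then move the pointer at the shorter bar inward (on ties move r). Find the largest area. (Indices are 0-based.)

max area = 119

[0,9] min(17,13)*9=117 best=117 * → r--
[0,8] min(17,13)*8=104 best=117 → r--
[0,7] min(17,19)*7=119 best=119 * → l++
[1,7] min(19,19)*6=114 best=119 → r--
[1,6] min(19,7)*5=35 best=119 → r--
[1,5] min(19,9)*4=36 best=119 → r--
[1,4] min(19,5)*3=15 best=119 → r--
[1,3] min(19,16)*2=32 best=119 → r--
[1,2] min(19,14)*1=14 best=119 → r--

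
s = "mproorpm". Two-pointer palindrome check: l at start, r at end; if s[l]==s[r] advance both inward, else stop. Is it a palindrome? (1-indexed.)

palindrome

l=1 r=8: 'm'=='m', l++,r--
l=2 r=7: 'p'=='p', l++,r--
l=3 r=6: 'r'=='r', l++,r--
l=4 r=5: 'o'=='o', l++,r--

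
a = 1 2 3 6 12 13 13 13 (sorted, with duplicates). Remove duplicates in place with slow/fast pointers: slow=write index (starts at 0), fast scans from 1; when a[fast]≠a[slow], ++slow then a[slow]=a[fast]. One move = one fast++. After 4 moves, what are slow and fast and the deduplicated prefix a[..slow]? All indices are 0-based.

slow=4, fast=5, prefix=[1, 2, 3, 6, 12]

slow=0 fast=1: a[fast]=2≠a[slow]=1 write a[1]=2, slow++,fast++
slow=1 fast=2: a[fast]=3≠a[slow]=2 write a[2]=3, slow++,fast++
slow=2 fast=3: a[fast]=6≠a[slow]=3 write a[3]=6, slow++,fast++
slow=3 fast=4: a[fast]=12≠a[slow]=6 write a[4]=12, slow++,fast++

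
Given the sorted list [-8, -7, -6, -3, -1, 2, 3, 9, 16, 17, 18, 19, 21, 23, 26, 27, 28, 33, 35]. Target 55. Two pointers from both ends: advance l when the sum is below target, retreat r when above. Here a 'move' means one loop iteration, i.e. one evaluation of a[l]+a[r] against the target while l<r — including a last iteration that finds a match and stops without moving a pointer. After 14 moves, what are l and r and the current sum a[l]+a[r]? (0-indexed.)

l=13, r=17, sum=56

l=0 r=18: -8+35=27 <55, l++
l=1 r=18: -7+35=28 <55, l++
l=2 r=18: -6+35=29 <55, l++
l=3 r=18: -3+35=32 <55, l++
l=4 r=18: -1+35=34 <55, l++
l=5 r=18: 2+35=37 <55, l++
l=6 r=18: 3+35=38 <55, l++
l=7 r=18: 9+35=44 <55, l++
l=8 r=18: 16+35=51 <55, l++
l=9 r=18: 17+35=52 <55, l++
l=10 r=18: 18+35=53 <55, l++
l=11 r=18: 19+35=54 <55, l++
l=12 r=18: 21+35=56 >55, r--
l=12 r=17: 21+33=54 <55, l++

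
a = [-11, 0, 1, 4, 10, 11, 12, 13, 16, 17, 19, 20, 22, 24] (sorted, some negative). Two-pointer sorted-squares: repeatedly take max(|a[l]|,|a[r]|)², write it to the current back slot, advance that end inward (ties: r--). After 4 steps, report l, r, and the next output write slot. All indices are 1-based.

l=1 r=14: |-11|<=|24| out[14]=576, r--
l=1 r=13: |-11|<=|22| out[13]=484, r--
l=1 r=12: |-11|<=|20| out[12]=400, r--
l=1 r=11: |-11|<=|19| out[11]=361, r--

l=1, r=10, next write slot=10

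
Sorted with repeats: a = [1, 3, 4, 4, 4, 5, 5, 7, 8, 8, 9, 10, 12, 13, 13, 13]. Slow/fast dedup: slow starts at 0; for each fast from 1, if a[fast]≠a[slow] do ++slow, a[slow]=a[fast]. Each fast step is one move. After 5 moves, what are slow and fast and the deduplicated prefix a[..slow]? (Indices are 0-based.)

slow=0 fast=1: a[fast]=3≠a[slow]=1 write a[1]=3, slow++,fast++
slow=1 fast=2: a[fast]=4≠a[slow]=3 write a[2]=4, slow++,fast++
slow=2 fast=3: a[fast]=4=a[slow] dup, fast++
slow=2 fast=4: a[fast]=4=a[slow] dup, fast++
slow=2 fast=5: a[fast]=5≠a[slow]=4 write a[3]=5, slow++,fast++

slow=3, fast=6, prefix=[1, 3, 4, 5]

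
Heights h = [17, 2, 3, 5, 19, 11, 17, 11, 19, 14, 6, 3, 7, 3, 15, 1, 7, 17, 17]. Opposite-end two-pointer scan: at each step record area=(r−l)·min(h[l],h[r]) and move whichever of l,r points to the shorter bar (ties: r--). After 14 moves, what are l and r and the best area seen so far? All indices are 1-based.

l=5, r=9, best area=306

[1,19] min(17,17)*18=306 best=306 * → r--
[1,18] min(17,17)*17=289 best=306 → r--
[1,17] min(17,7)*16=112 best=306 → r--
[1,16] min(17,1)*15=15 best=306 → r--
[1,15] min(17,15)*14=210 best=306 → r--
[1,14] min(17,3)*13=39 best=306 → r--
[1,13] min(17,7)*12=84 best=306 → r--
[1,12] min(17,3)*11=33 best=306 → r--
[1,11] min(17,6)*10=60 best=306 → r--
[1,10] min(17,14)*9=126 best=306 → r--
[1,9] min(17,19)*8=136 best=306 → l++
[2,9] min(2,19)*7=14 best=306 → l++
[3,9] min(3,19)*6=18 best=306 → l++
[4,9] min(5,19)*5=25 best=306 → l++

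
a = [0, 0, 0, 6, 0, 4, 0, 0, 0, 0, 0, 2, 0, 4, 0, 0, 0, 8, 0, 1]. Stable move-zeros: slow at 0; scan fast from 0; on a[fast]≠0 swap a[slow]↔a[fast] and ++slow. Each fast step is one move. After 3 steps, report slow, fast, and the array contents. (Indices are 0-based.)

(s=0,f=0) a[fast]=0 → fast++
(s=0,f=1) a[fast]=0 → fast++
(s=0,f=2) a[fast]=0 → fast++

slow=0, fast=3, a=[0, 0, 0, 6, 0, 4, 0, 0, 0, 0, 0, 2, 0, 4, 0, 0, 0, 8, 0, 1]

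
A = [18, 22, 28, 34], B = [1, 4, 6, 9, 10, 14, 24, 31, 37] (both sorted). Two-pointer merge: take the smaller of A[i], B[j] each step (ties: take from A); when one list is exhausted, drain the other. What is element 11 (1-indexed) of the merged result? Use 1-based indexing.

merged[11] = 31

[i=1,j=1] A[i]=18>B[j]=1 take 1 → j++
[i=1,j=2] A[i]=18>B[j]=4 take 4 → j++
[i=1,j=3] A[i]=18>B[j]=6 take 6 → j++
[i=1,j=4] A[i]=18>B[j]=9 take 9 → j++
[i=1,j=5] A[i]=18>B[j]=10 take 10 → j++
[i=1,j=6] A[i]=18>B[j]=14 take 14 → j++
[i=1,j=7] A[i]=18<=B[j]=24 take 18 → i++
[i=2,j=7] A[i]=22<=B[j]=24 take 22 → i++
[i=3,j=7] A[i]=28>B[j]=24 take 24 → j++
[i=3,j=8] A[i]=28<=B[j]=31 take 28 → i++
[i=4,j=8] A[i]=34>B[j]=31 take 31 → j++
[i=4,j=9] A[i]=34<=B[j]=37 take 34 → i++
[i=5,j=9] A done, take B[j]=37 → j++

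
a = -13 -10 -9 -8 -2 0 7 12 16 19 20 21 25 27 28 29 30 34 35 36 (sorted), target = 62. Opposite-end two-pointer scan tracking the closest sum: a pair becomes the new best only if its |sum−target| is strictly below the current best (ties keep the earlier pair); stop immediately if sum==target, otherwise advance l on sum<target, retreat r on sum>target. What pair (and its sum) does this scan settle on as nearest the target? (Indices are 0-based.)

[0,19] -13+36=23 d=39 * → l++
[1,19] -10+36=26 d=36 * → l++
[2,19] -9+36=27 d=35 * → l++
[3,19] -8+36=28 d=34 * → l++
[4,19] -2+36=34 d=28 * → l++
[5,19] 0+36=36 d=26 * → l++
[6,19] 7+36=43 d=19 * → l++
[7,19] 12+36=48 d=14 * → l++
[8,19] 16+36=52 d=10 * → l++
[9,19] 19+36=55 d=7 * → l++
[10,19] 20+36=56 d=6 * → l++
[11,19] 21+36=57 d=5 * → l++
[12,19] 25+36=61 d=1 * → l++
[13,19] 27+36=63 d=1 → r--
[13,18] 27+35=62 d=0 * → stop

pair (27, 35) with sum 62 (|Δ|=0)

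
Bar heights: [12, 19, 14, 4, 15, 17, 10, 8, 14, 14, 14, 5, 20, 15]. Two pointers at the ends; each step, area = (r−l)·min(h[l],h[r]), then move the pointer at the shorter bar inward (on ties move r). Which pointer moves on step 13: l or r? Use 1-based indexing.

[1,14] min(12,15)*13=156 best=156 * → l++
[2,14] min(19,15)*12=180 best=180 * → r--
[2,13] min(19,20)*11=209 best=209 * → l++
[3,13] min(14,20)*10=140 best=209 → l++
[4,13] min(4,20)*9=36 best=209 → l++
[5,13] min(15,20)*8=120 best=209 → l++
[6,13] min(17,20)*7=119 best=209 → l++
[7,13] min(10,20)*6=60 best=209 → l++
[8,13] min(8,20)*5=40 best=209 → l++
[9,13] min(14,20)*4=56 best=209 → l++
[10,13] min(14,20)*3=42 best=209 → l++
[11,13] min(14,20)*2=28 best=209 → l++
[12,13] min(5,20)*1=5 best=209 → l++

l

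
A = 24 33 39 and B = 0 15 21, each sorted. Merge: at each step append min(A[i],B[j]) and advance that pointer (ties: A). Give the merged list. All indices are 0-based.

i=0 j=0: A[i]=24>B[j]=0 take 0, j++
i=0 j=1: A[i]=24>B[j]=15 take 15, j++
i=0 j=2: A[i]=24>B[j]=21 take 21, j++
i=0 j=3: B done, take A[i]=24, i++
i=1 j=3: B done, take A[i]=33, i++
i=2 j=3: B done, take A[i]=39, i++

[0, 15, 21, 24, 33, 39]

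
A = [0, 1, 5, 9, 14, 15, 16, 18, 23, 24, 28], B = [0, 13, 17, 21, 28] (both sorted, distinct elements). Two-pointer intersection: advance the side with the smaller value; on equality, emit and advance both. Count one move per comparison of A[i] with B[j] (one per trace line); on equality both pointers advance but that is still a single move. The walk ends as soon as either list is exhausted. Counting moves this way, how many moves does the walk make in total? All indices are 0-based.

14 moves

[i=0,j=0] 0==0 emit → i++,j++
[i=1,j=1] 1<13 → i++
[i=2,j=1] 5<13 → i++
[i=3,j=1] 9<13 → i++
[i=4,j=1] 14>13 → j++
[i=4,j=2] 14<17 → i++
[i=5,j=2] 15<17 → i++
[i=6,j=2] 16<17 → i++
[i=7,j=2] 18>17 → j++
[i=7,j=3] 18<21 → i++
[i=8,j=3] 23>21 → j++
[i=8,j=4] 23<28 → i++
[i=9,j=4] 24<28 → i++
[i=10,j=4] 28==28 emit → i++,j++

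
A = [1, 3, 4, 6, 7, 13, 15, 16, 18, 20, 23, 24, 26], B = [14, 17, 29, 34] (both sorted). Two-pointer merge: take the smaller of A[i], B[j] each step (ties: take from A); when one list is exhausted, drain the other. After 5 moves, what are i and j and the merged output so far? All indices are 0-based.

[i=0,j=0] A[i]=1<=B[j]=14 take 1 → i++
[i=1,j=0] A[i]=3<=B[j]=14 take 3 → i++
[i=2,j=0] A[i]=4<=B[j]=14 take 4 → i++
[i=3,j=0] A[i]=6<=B[j]=14 take 6 → i++
[i=4,j=0] A[i]=7<=B[j]=14 take 7 → i++

i=5, j=0, merged so far=[1, 3, 4, 6, 7]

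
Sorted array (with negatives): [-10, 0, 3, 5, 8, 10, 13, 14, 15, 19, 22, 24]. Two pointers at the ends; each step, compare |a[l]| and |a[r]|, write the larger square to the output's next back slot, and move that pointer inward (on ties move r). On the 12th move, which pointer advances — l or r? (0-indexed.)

l=0 r=11: |-10|<=|24| out[11]=576, r--
l=0 r=10: |-10|<=|22| out[10]=484, r--
l=0 r=9: |-10|<=|19| out[9]=361, r--
l=0 r=8: |-10|<=|15| out[8]=225, r--
l=0 r=7: |-10|<=|14| out[7]=196, r--
l=0 r=6: |-10|<=|13| out[6]=169, r--
l=0 r=5: |-10|<=|10| out[5]=100, r--
l=0 r=4: |-10|>|8| out[4]=100, l++
l=1 r=4: |0|<=|8| out[3]=64, r--
l=1 r=3: |0|<=|5| out[2]=25, r--
l=1 r=2: |0|<=|3| out[1]=9, r--
l=1 r=1: |0|<=|0| out[0]=0, r--

r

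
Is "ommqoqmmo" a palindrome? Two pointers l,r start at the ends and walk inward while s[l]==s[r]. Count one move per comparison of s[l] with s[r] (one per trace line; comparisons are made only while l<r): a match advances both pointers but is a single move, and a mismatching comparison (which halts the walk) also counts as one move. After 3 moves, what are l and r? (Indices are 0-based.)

l=3, r=5

[0,8] 'o'=='o' → l++,r--
[1,7] 'm'=='m' → l++,r--
[2,6] 'm'=='m' → l++,r--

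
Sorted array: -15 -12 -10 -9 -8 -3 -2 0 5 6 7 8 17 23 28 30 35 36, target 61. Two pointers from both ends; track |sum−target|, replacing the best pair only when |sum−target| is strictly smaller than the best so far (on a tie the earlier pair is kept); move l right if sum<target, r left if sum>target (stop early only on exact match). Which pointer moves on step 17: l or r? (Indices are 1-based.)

l=1 r=18: -15+36=21 d=40 *, l++
l=2 r=18: -12+36=24 d=37 *, l++
l=3 r=18: -10+36=26 d=35 *, l++
l=4 r=18: -9+36=27 d=34 *, l++
l=5 r=18: -8+36=28 d=33 *, l++
l=6 r=18: -3+36=33 d=28 *, l++
l=7 r=18: -2+36=34 d=27 *, l++
l=8 r=18: 0+36=36 d=25 *, l++
l=9 r=18: 5+36=41 d=20 *, l++
l=10 r=18: 6+36=42 d=19 *, l++
l=11 r=18: 7+36=43 d=18 *, l++
l=12 r=18: 8+36=44 d=17 *, l++
l=13 r=18: 17+36=53 d=8 *, l++
l=14 r=18: 23+36=59 d=2 *, l++
l=15 r=18: 28+36=64 d=3, r--
l=15 r=17: 28+35=63 d=2, r--
l=15 r=16: 28+30=58 d=3, l++

l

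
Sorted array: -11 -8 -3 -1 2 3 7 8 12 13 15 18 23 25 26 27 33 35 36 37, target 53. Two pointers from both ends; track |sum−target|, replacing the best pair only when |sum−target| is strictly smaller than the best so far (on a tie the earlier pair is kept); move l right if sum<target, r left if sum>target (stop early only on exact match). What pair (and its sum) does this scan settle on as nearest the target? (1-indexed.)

pair (18, 35) with sum 53 (|Δ|=0)

[1,20] -11+37=26 d=27 * → l++
[2,20] -8+37=29 d=24 * → l++
[3,20] -3+37=34 d=19 * → l++
[4,20] -1+37=36 d=17 * → l++
[5,20] 2+37=39 d=14 * → l++
[6,20] 3+37=40 d=13 * → l++
[7,20] 7+37=44 d=9 * → l++
[8,20] 8+37=45 d=8 * → l++
[9,20] 12+37=49 d=4 * → l++
[10,20] 13+37=50 d=3 * → l++
[11,20] 15+37=52 d=1 * → l++
[12,20] 18+37=55 d=2 → r--
[12,19] 18+36=54 d=1 → r--
[12,18] 18+35=53 d=0 * → stop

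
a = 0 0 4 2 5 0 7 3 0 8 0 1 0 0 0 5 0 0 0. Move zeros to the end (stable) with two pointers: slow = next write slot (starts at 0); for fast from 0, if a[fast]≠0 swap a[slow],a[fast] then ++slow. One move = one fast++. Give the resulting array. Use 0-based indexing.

[4, 2, 5, 7, 3, 8, 1, 5, 0, 0, 0, 0, 0, 0, 0, 0, 0, 0, 0]

(s=0,f=0) a[fast]=0 → fast++
(s=0,f=1) a[fast]=0 → fast++
(s=0,f=2) a[fast]=4≠0 swap→a[0]=4 → slow++,fast++
(s=1,f=3) a[fast]=2≠0 swap→a[1]=2 → slow++,fast++
(s=2,f=4) a[fast]=5≠0 swap→a[2]=5 → slow++,fast++
(s=3,f=5) a[fast]=0 → fast++
(s=3,f=6) a[fast]=7≠0 swap→a[3]=7 → slow++,fast++
(s=4,f=7) a[fast]=3≠0 swap→a[4]=3 → slow++,fast++
(s=5,f=8) a[fast]=0 → fast++
(s=5,f=9) a[fast]=8≠0 swap→a[5]=8 → slow++,fast++
(s=6,f=10) a[fast]=0 → fast++
(s=6,f=11) a[fast]=1≠0 swap→a[6]=1 → slow++,fast++
(s=7,f=12) a[fast]=0 → fast++
(s=7,f=13) a[fast]=0 → fast++
(s=7,f=14) a[fast]=0 → fast++
(s=7,f=15) a[fast]=5≠0 swap→a[7]=5 → slow++,fast++
(s=8,f=16) a[fast]=0 → fast++
(s=8,f=17) a[fast]=0 → fast++
(s=8,f=18) a[fast]=0 → fast++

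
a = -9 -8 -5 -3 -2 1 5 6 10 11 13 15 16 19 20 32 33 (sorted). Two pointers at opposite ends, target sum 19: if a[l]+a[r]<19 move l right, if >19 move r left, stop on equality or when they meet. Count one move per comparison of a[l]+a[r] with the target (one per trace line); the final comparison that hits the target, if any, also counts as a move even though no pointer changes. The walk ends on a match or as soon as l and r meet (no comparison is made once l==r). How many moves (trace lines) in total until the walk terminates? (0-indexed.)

14 moves

[0,16] -9+33=24 >19 → r--
[0,15] -9+32=23 >19 → r--
[0,14] -9+20=11 <19 → l++
[1,14] -8+20=12 <19 → l++
[2,14] -5+20=15 <19 → l++
[3,14] -3+20=17 <19 → l++
[4,14] -2+20=18 <19 → l++
[5,14] 1+20=21 >19 → r--
[5,13] 1+19=20 >19 → r--
[5,12] 1+16=17 <19 → l++
[6,12] 5+16=21 >19 → r--
[6,11] 5+15=20 >19 → r--
[6,10] 5+13=18 <19 → l++
[7,10] 6+13=19 → found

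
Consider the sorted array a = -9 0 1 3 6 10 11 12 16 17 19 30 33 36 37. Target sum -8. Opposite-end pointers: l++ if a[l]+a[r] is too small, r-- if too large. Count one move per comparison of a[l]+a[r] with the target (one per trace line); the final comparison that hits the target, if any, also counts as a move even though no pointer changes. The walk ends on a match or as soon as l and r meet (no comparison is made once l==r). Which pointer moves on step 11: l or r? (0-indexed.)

l=0 r=14: -9+37=28 >-8, r--
l=0 r=13: -9+36=27 >-8, r--
l=0 r=12: -9+33=24 >-8, r--
l=0 r=11: -9+30=21 >-8, r--
l=0 r=10: -9+19=10 >-8, r--
l=0 r=9: -9+17=8 >-8, r--
l=0 r=8: -9+16=7 >-8, r--
l=0 r=7: -9+12=3 >-8, r--
l=0 r=6: -9+11=2 >-8, r--
l=0 r=5: -9+10=1 >-8, r--
l=0 r=4: -9+6=-3 >-8, r--

r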